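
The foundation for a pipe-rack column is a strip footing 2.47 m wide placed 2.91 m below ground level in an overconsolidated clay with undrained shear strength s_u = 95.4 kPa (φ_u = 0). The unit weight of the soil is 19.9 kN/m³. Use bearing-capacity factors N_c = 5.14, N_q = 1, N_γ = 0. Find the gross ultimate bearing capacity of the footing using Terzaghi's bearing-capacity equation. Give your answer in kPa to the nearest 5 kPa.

Effective surcharge at the founding depth q = γ·D_f = 19.9 × 2.91 = 57.909 kPa.
q_ult = c·N_c + q·N_q
     = 95.4 × 5.14 + 57.909 × 1
     = 490.36 + 57.909 = 548.26 kPa.

q_ult ≈ 550 kPa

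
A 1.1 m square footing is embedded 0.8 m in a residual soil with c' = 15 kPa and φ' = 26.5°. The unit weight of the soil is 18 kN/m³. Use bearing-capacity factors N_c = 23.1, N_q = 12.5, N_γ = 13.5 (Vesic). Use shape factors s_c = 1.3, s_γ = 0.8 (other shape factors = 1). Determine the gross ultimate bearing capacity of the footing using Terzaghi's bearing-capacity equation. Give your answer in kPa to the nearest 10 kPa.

q = γ·D_f = 18 × 0.8 = 14.4 kPa.
c·N_c·s_c = 15 × 23.1 × 1.3 = 450.45 kPa
q·N_q = 14.4 × 12.5 = 180 kPa
0.5·γ·B·N_γ·s_γ = 0.5 × 18 × 1.1 × 13.5 × 0.8 = 106.92 kPa
q_ult = 450.45 + 180 + 106.92 = 737.37 kPa.

q_ult ≈ 740 kPa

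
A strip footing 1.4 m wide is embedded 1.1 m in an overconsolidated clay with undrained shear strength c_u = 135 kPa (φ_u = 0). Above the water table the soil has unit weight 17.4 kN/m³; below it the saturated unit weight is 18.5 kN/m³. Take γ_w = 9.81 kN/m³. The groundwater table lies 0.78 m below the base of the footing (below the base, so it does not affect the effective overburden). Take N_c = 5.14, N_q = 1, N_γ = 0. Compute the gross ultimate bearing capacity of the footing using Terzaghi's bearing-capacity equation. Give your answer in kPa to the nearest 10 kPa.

Effective surcharge at the founding depth q = γ·D_f = 17.4 × 1.1 = 19.14 kPa.
q_ult = c·N_c + q·N_q
     = 135 × 5.14 + 19.14 × 1
     = 693.9 + 19.14 = 713.04 kPa.

q_ult ≈ 710 kPa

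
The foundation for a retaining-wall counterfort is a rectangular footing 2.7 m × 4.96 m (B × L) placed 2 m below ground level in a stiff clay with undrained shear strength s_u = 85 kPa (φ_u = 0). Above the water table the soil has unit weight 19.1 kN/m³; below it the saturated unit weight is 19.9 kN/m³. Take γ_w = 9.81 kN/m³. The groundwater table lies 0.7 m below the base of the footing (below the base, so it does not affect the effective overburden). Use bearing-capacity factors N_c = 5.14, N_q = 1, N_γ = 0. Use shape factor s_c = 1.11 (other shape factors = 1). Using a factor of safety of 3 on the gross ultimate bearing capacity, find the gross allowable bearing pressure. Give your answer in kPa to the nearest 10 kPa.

q = γ·D_f = 19.1 × 2 = 38.2 kPa.
c·N_c·s_c = 85 × 5.14 × 1.11 = 484.96 kPa
q·N_q = 38.2 × 1 = 38.2 kPa
q_ult = 484.96 + 38.2 = 523.16 kPa.
q_all = 523.16 / 3 = 174.39 kPa.

q_all ≈ 170 kPa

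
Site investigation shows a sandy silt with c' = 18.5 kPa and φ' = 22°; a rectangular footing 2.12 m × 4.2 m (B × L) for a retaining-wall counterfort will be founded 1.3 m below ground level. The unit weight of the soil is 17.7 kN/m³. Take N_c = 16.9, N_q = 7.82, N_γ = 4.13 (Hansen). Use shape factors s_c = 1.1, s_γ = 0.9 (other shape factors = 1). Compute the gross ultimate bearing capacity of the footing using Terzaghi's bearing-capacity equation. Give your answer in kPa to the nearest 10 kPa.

Effective surcharge at the founding depth q = γ·D_f = 17.7 × 1.3 = 23.01 kPa.
q_ult = c·N_c·s_c + q·N_q + 0.5·γ·B·N_γ·s_γ
     = 18.5 × 16.9 × 1.1 + 23.01 × 7.82 + 0.5 × 17.7 × 2.12 × 4.13 × 0.9
     = 343.92 + 179.94 + 69.738 = 593.59 kPa.

q_ult ≈ 590 kPa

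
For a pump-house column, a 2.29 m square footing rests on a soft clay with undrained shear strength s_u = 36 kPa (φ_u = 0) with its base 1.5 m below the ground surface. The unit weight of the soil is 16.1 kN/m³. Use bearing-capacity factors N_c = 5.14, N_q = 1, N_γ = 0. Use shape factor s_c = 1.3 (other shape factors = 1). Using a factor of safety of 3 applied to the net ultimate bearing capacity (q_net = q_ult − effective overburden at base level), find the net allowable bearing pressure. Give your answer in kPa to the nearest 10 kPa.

q_all(net) ≈ 80 kPa

Effective surcharge at the founding depth q = γ·D_f = 16.1 × 1.5 = 24.15 kPa.
q_ult = c·N_c·s_c + q·N_q
     = 36 × 5.14 × 1.3 + 24.15 × 1
     = 240.55 + 24.15 = 264.7 kPa.
Net ultimate: q_net = 264.7 − 24.15 = 240.55 kPa.
q_all(net) = 240.55 / 3 = 80.184 kPa.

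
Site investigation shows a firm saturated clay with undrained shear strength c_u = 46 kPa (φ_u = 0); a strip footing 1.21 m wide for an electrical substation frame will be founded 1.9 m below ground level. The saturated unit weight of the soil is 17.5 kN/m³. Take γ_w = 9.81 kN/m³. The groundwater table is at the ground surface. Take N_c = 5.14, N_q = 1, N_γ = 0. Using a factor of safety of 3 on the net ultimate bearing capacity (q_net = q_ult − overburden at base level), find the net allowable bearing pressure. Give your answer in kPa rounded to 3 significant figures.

With the water table at the surface the whole profile is submerged: γ' = 17.5 − 9.81 = 7.69 kN/m³, so q = γ'·D_f = 14.611 kPa.
q_ult = c·N_c + q·N_q
     = 46 × 5.14 + 14.611 × 1
     = 236.44 + 14.611 = 251.05 kPa.
q_net = 251.05 − 14.611 = 236.44 kPa.
q_all(net) = 236.44 / 3 = 78.813 kPa.

q_all(net) ≈ 78.8 kPa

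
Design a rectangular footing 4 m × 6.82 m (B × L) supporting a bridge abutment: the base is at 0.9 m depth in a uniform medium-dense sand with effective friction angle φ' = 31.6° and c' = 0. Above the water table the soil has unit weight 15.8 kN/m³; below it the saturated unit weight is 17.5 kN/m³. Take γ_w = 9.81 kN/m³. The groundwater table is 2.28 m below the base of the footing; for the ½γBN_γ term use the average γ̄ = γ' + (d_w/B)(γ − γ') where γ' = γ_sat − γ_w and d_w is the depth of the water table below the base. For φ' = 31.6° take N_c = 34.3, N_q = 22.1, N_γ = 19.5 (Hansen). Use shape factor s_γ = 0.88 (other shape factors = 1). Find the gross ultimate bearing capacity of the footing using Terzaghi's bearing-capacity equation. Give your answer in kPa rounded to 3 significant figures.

q = γ·D_f = 15.8 × 0.9 = 14.22 kPa.
γ' = 7.69 kN/m³; averaging over the depth B below the base, γ̄ = γ' + (d_w/B)(γ − γ') = 12.313 kN/m³.
q·N_q = 14.22 × 22.1 = 314.26 kPa
0.5·γ·B·N_γ·s_γ = 0.5 × 12.313 × 4 × 19.5 × 0.88 = 422.57 kPa
q_ult = 314.26 + 422.57 = 736.83 kPa.

q_ult ≈ 737 kPa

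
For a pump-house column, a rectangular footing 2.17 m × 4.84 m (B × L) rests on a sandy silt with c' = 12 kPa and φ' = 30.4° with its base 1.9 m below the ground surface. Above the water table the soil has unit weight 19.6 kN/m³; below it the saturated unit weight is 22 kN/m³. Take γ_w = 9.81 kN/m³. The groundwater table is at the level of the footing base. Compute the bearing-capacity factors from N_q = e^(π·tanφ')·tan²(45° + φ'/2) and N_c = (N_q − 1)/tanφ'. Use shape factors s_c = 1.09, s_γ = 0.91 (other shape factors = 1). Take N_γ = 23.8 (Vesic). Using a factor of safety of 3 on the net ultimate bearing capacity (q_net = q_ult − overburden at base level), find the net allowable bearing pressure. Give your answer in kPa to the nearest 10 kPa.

q_all(net) ≈ 460 kPa

N_q = e^(π·tan30.4°)·tan²(60.2°) = 19.26; N_c = (N_q − 1)/tanφ' = 31.12.
Effective surcharge at the founding depth q = γ·D_f = 19.6 × 1.9 = 37.24 kPa.
The water table coincides with the base, so in the self-weight term γ → γ' = 12.19 kN/m³.
q_ult = c·N_c·s_c + q·N_q + 0.5·γ·B·N_γ·s_γ
     = 12 × 31.12 × 1.09 + 37.24 × 19.258 + 0.5 × 12.19 × 2.17 × 23.8 × 0.91
     = 407.05 + 717.17 + 286.45 = 1410.7 kPa.
q_net = 1410.7 − 37.24 = 1373.4 kPa.
q_all(net) = 1373.4 / 3 = 457.81 kPa.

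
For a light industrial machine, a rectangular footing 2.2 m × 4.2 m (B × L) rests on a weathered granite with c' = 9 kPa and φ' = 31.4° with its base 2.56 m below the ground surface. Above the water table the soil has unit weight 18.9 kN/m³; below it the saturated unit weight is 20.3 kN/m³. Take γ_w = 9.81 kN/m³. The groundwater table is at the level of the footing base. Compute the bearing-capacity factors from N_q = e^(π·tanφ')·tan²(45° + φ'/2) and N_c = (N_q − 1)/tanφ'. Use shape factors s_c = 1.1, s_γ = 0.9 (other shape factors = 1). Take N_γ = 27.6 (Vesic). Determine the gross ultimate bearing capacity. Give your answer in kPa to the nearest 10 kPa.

q_ult ≈ 1670 kPa

tan31.4° = 0.6104, so N_q = e^(π×0.6104)·tan²(60.7°) = 6.805 × 3.175 = 21.61.
N_c = (21.61 − 1)/tan31.4° = 33.76.
Overburden at base level: q = 18.9 × 2.56 = 48.384 kPa.
Below the base the soil is submerged, so the ½γBN_γ term uses γ' = 20.3 − 9.81 = 10.49 kN/m³.
Cohesion term c·N_c·s_c = 9 × 33.762 × 1.1 = 334.24 kPa; surcharge term q·N_q = 48.384 × 21.608 = 1045.5 kPa; self-weight term 0.5·γ·B·N_γ·s_γ = 0.5 × 10.49 × 2.2 × 27.6 × 0.9 = 286.63 kPa.
q_ult = 334.24 + 1045.5 + 286.63 = 1666.4 kPa.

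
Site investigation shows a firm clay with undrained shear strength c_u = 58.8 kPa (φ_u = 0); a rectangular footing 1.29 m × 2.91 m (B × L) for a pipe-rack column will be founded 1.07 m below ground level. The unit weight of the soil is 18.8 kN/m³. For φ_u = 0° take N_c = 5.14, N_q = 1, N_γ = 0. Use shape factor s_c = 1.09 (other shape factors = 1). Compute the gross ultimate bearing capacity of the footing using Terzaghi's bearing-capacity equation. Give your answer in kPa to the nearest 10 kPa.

q = γ·D_f = 18.8 × 1.07 = 20.116 kPa.
c·N_c·s_c = 58.8 × 5.14 × 1.09 = 329.43 kPa
q·N_q = 20.116 × 1 = 20.116 kPa
q_ult = 329.43 + 20.116 = 349.55 kPa.

q_ult ≈ 350 kPa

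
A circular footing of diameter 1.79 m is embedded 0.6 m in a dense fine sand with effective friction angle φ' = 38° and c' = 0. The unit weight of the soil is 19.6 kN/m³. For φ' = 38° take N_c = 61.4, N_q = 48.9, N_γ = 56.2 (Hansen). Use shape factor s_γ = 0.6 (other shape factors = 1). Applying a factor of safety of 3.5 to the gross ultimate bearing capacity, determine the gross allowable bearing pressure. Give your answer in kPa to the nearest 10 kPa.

q_all ≈ 330 kPa

q = γ·D_f = 19.6 × 0.6 = 11.76 kPa.
q·N_q = 11.76 × 48.9 = 575.06 kPa
0.5·γ·B·N_γ·s_γ = 0.5 × 19.6 × 1.79 × 56.2 × 0.6 = 591.52 kPa
q_ult = 575.06 + 591.52 = 1166.6 kPa.
q_all = q_ult / FS = 1166.6 / 3.5 = 333.31 kPa.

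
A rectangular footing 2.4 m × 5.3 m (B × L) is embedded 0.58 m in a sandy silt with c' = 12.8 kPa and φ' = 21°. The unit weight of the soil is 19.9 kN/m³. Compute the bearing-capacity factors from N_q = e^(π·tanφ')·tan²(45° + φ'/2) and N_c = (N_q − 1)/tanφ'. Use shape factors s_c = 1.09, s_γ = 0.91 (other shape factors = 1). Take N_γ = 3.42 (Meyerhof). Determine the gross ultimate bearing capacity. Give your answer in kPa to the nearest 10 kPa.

q_ult ≈ 380 kPa

tan21° = 0.3839, so N_q = e^(π×0.3839)·tan²(55.5°) = 3.34 × 2.117 = 7.07.
N_c = (7.07 − 1)/tan21° = 15.81.
q = γ·D_f = 19.9 × 0.58 = 11.542 kPa.
c·N_c·s_c = 12.8 × 15.815 × 1.09 = 220.65 kPa
q·N_q = 11.542 × 7.0708 = 81.611 kPa
0.5·γ·B·N_γ·s_γ = 0.5 × 19.9 × 2.4 × 3.42 × 0.91 = 74.319 kPa
q_ult = 220.65 + 81.611 + 74.319 = 376.58 kPa.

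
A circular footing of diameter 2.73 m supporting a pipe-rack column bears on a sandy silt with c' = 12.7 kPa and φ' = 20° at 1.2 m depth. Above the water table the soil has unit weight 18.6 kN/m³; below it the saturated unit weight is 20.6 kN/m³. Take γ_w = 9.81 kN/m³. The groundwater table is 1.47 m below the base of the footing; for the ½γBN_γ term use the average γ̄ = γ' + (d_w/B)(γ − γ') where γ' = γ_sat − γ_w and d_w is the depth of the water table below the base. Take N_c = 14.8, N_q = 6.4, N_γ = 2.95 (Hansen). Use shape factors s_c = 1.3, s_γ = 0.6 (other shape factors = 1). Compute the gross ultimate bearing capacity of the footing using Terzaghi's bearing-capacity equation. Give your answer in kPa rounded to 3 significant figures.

q = γ·D_f = 18.6 × 1.2 = 22.32 kPa.
γ' = 10.79 kN/m³; averaging over the depth B below the base, γ̄ = γ' + (d_w/B)(γ − γ') = 14.995 kN/m³.
c·N_c·s_c = 12.7 × 14.8 × 1.3 = 244.35 kPa
q·N_q = 22.32 × 6.4 = 142.85 kPa
0.5·γ·B·N_γ·s_γ = 0.5 × 14.995 × 2.73 × 2.95 × 0.6 = 36.23 kPa
q_ult = 244.35 + 142.85 + 36.23 = 423.43 kPa.

q_ult ≈ 423 kPa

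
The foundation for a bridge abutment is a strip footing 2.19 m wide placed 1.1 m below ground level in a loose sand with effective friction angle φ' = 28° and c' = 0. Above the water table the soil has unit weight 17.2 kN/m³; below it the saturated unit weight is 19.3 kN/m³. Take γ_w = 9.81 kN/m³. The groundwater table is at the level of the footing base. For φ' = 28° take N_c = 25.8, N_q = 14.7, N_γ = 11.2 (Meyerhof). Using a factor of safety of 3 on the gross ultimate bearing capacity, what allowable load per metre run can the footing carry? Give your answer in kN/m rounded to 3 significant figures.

≈ 288 kN/m

Effective surcharge at the founding depth q = γ·D_f = 17.2 × 1.1 = 18.92 kPa.
The water table coincides with the base, so in the self-weight term γ → γ' = 9.49 kN/m³.
q_ult = q·N_q + 0.5·γ·B·N_γ
     = 18.92 × 14.7 + 0.5 × 9.49 × 2.19 × 11.2
     = 278.12 + 116.39 = 394.51 kPa.
Gross allowable pressure q_all = 394.51 / 3 = 131.5 kPa.
Allowable wall load = q_all × B = 131.5 × 2.19 = 287.99 kN per metre run.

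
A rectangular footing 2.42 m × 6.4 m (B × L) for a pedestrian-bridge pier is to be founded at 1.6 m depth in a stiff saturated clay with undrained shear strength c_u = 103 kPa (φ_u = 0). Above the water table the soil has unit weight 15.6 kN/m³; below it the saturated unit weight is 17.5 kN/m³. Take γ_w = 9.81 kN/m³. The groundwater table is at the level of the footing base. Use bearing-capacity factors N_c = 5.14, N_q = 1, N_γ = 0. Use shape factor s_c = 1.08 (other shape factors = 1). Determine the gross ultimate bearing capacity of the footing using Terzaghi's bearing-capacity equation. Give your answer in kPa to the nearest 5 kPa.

q_ult ≈ 595 kPa

q = γ·D_f = 15.6 × 1.6 = 24.96 kPa.
c·N_c·s_c = 103 × 5.14 × 1.08 = 571.77 kPa
q·N_q = 24.96 × 1 = 24.96 kPa
q_ult = 571.77 + 24.96 = 596.73 kPa.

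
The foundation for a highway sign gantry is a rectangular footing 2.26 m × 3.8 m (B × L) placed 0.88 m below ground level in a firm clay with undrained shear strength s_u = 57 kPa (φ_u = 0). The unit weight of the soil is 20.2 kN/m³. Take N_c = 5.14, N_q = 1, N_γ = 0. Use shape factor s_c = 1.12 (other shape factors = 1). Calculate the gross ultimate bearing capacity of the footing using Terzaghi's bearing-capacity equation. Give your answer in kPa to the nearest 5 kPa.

q_ult ≈ 345 kPa

Overburden at base level: q = 20.2 × 0.88 = 17.776 kPa.
Cohesion term c·N_c·s_c = 57 × 5.14 × 1.12 = 328.14 kPa; surcharge term q·N_q = 17.776 × 1 = 17.776 kPa.
q_ult = 328.14 + 17.776 = 345.91 kPa.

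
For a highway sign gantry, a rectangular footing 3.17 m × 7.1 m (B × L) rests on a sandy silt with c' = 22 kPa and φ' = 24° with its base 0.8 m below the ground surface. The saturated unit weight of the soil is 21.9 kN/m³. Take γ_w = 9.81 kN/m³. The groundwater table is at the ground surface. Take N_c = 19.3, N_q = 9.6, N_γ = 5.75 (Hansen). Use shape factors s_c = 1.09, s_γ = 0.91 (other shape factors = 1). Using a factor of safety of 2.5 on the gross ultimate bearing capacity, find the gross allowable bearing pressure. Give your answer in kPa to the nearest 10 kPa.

q_all ≈ 260 kPa

γ' = 21.9 − 9.81 = 12.09 kN/m³ (submerged throughout). q = 12.09 × 0.8 = 9.672 kPa; the same γ' applies in the ½γBN_γ term.
c·N_c·s_c = 22 × 19.3 × 1.09 = 462.81 kPa
q·N_q = 9.672 × 9.6 = 92.851 kPa
0.5·γ·B·N_γ·s_γ = 0.5 × 12.09 × 3.17 × 5.75 × 0.91 = 100.27 kPa
q_ult = 462.81 + 92.851 + 100.27 = 655.93 kPa.
q_all = 655.93 / 2.5 = 262.37 kPa.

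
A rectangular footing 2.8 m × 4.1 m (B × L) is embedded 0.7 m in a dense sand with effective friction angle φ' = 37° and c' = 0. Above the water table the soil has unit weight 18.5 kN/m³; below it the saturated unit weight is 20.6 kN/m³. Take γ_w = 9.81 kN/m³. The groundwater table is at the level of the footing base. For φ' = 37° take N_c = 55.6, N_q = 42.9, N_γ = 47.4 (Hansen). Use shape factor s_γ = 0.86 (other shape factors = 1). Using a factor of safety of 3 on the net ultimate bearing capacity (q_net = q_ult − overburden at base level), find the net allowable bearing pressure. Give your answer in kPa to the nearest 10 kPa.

q_all(net) ≈ 390 kPa

Effective surcharge at the founding depth q = γ·D_f = 18.5 × 0.7 = 12.95 kPa.
The water table coincides with the base, so in the self-weight term γ → γ' = 10.79 kN/m³.
q_ult = q·N_q + 0.5·γ·B·N_γ·s_γ
     = 12.95 × 42.9 + 0.5 × 10.79 × 2.8 × 47.4 × 0.86
     = 555.55 + 615.78 = 1171.3 kPa.
q_net = 1171.3 − 12.95 = 1158.4 kPa.
q_all(net) = 1158.4 / 3 = 386.13 kPa.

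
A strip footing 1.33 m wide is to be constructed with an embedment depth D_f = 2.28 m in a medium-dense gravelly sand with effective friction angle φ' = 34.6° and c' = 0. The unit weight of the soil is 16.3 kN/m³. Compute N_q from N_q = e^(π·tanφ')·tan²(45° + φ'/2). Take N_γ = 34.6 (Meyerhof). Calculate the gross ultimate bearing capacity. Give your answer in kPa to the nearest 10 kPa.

q_ult ≈ 1550 kPa

tan34.6° = 0.6899, so N_q = e^(π×0.6899)·tan²(62.3°) = 8.734 × 3.628 = 31.69.
q = γ·D_f = 16.3 × 2.28 = 37.164 kPa.
q·N_q = 37.164 × 31.687 = 1177.6 kPa
0.5·γ·B·N_γ = 0.5 × 16.3 × 1.33 × 34.6 = 375.05 kPa
q_ult = 1177.6 + 375.05 = 1552.7 kPa.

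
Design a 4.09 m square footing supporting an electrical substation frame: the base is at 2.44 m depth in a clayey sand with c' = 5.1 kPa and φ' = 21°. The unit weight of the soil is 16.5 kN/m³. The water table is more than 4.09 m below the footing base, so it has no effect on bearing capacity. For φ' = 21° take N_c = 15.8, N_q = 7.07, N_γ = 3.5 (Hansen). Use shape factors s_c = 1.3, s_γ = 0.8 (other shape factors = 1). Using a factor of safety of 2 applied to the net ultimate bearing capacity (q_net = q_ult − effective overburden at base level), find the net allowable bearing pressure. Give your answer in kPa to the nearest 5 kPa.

q_all(net) ≈ 220 kPa

q = γ·D_f = 16.5 × 2.44 = 40.26 kPa.
c·N_c·s_c = 5.1 × 15.8 × 1.3 = 104.75 kPa
q·N_q = 40.26 × 7.07 = 284.64 kPa
0.5·γ·B·N_γ·s_γ = 0.5 × 16.5 × 4.09 × 3.5 × 0.8 = 94.479 kPa
q_ult = 104.75 + 284.64 + 94.479 = 483.87 kPa.
Net ultimate: q_net = 483.87 − 40.26 = 443.61 kPa.
q_all(net) = 443.61 / 2 = 221.81 kPa.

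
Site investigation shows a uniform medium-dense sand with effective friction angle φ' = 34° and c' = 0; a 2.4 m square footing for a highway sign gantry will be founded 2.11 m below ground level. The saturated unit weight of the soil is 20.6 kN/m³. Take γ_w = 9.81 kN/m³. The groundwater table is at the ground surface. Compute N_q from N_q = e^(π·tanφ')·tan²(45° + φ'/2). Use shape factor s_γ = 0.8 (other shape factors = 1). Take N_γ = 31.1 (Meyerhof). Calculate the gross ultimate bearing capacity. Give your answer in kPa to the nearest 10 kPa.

tan34° = 0.6745, so N_q = e^(π×0.6745)·tan²(62°) = 8.323 × 3.537 = 29.44.
γ' = 20.6 − 9.81 = 10.79 kN/m³ (submerged throughout). q = 10.79 × 2.11 = 22.767 kPa; the same γ' applies in the ½γBN_γ term.
q·N_q = 22.767 × 29.44 = 670.25 kPa
0.5·γ·B·N_γ·s_γ = 0.5 × 10.79 × 2.4 × 31.1 × 0.8 = 322.15 kPa
q_ult = 670.25 + 322.15 = 992.4 kPa.

q_ult ≈ 990 kPa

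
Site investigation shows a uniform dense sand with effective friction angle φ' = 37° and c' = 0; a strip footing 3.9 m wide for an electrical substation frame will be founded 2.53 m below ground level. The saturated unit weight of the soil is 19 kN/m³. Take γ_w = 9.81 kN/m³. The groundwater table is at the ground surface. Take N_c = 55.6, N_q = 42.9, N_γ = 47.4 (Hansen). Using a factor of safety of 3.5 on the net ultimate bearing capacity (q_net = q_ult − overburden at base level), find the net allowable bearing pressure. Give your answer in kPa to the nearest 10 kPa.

q_all(net) ≈ 520 kPa

γ' = 19 − 9.81 = 9.19 kN/m³ (submerged throughout). q = 9.19 × 2.53 = 23.251 kPa; the same γ' applies in the ½γBN_γ term.
q·N_q = 23.251 × 42.9 = 997.46 kPa
0.5·γ·B·N_γ = 0.5 × 9.19 × 3.9 × 47.4 = 849.43 kPa
q_ult = 997.46 + 849.43 = 1846.9 kPa.
q_net = 1846.9 − 23.251 = 1823.6 kPa.
q_all(net) = 1823.6 / 3.5 = 521.04 kPa.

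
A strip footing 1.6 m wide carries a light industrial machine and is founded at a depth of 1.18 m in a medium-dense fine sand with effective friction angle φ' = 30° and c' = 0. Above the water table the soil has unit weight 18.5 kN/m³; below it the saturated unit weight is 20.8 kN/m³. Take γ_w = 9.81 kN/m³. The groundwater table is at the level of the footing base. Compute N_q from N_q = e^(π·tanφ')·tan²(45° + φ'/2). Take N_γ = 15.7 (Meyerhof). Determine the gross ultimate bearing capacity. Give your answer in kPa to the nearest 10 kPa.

q_ult ≈ 540 kPa

tan30° = 0.5774, so N_q = e^(π×0.5774)·tan²(60°) = 6.134 × 3.0 = 18.4.
q = γ·D_f = 18.5 × 1.18 = 21.83 kPa.
For the ½γBN_γ term take γ' = 20.8 − 9.81 = 10.99 kN/m³ (soil below base is submerged).
q·N_q = 21.83 × 18.401 = 401.7 kPa
0.5·γ·B·N_γ = 0.5 × 10.99 × 1.6 × 15.7 = 138.03 kPa
q_ult = 401.7 + 138.03 = 539.73 kPa.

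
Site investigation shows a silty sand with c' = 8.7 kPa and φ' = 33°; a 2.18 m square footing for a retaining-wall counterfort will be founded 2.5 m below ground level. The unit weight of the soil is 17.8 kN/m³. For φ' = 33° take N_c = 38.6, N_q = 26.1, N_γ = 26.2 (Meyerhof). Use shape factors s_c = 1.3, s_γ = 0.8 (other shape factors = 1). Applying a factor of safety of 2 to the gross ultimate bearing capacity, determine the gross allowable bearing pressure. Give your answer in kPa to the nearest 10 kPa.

q_all ≈ 1000 kPa

q = γ·D_f = 17.8 × 2.5 = 44.5 kPa.
c·N_c·s_c = 8.7 × 38.6 × 1.3 = 436.57 kPa
q·N_q = 44.5 × 26.1 = 1161.5 kPa
0.5·γ·B·N_γ·s_γ = 0.5 × 17.8 × 2.18 × 26.2 × 0.8 = 406.67 kPa
q_ult = 436.57 + 1161.5 + 406.67 = 2004.7 kPa.
q_all = q_ult / FS = 2004.7 / 2 = 1002.3 kPa.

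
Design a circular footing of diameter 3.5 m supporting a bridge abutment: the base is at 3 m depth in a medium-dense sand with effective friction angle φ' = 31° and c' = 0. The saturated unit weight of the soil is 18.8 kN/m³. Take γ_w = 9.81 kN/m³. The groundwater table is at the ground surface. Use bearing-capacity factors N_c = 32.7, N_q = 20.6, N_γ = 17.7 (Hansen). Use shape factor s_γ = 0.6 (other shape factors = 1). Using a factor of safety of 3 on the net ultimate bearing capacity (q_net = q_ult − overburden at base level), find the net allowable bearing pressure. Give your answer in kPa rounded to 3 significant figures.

q_all(net) ≈ 232 kPa

With the water table at the surface the whole profile is submerged: γ' = 18.8 − 9.81 = 8.99 kN/m³, so q = γ'·D_f = 26.97 kPa; the same γ' applies in the ½γBN_γ term.
q_ult = q·N_q + 0.5·γ·B·N_γ·s_γ
     = 26.97 × 20.6 + 0.5 × 8.99 × 3.5 × 17.7 × 0.6
     = 555.58 + 167.08 = 722.66 kPa.
q_net = 722.66 − 26.97 = 695.69 kPa.
q_all(net) = 695.69 / 3 = 231.9 kPa.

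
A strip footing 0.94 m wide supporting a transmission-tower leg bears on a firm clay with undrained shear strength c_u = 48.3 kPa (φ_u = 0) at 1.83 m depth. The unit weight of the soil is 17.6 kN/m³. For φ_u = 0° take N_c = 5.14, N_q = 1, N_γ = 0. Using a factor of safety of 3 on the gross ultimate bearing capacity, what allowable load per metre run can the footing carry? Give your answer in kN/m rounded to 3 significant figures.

Overburden at base level: q = 17.6 × 1.83 = 32.208 kPa.
Cohesion term c·N_c = 48.3 × 5.14 = 248.26 kPa; surcharge term q·N_q = 32.208 × 1 = 32.208 kPa.
q_ult = 248.26 + 32.208 = 280.47 kPa.
Gross allowable pressure q_all = 280.47 / 3 = 93.49 kPa.
Allowable wall load = q_all × B = 93.49 × 0.94 = 87.881 kN per metre run.

≈ 87.9 kN/m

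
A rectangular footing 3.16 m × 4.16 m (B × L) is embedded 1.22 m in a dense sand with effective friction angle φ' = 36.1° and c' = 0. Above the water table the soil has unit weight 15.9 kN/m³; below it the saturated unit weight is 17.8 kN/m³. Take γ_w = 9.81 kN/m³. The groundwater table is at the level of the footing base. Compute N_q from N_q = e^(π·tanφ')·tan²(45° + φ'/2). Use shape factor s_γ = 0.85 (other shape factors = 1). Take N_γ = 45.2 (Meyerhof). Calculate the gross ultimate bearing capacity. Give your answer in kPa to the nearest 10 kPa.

tan36.1° = 0.7292, so N_q = e^(π×0.7292)·tan²(63.05°) = 9.884 × 3.869 = 38.24.
Effective surcharge at the founding depth q = γ·D_f = 15.9 × 1.22 = 19.398 kPa.
The water table coincides with the base, so in the self-weight term γ → γ' = 7.99 kN/m³.
q_ult = q·N_q + 0.5·γ·B·N_γ·s_γ
     = 19.398 × 38.235 + 0.5 × 7.99 × 3.16 × 45.2 × 0.85
     = 741.69 + 485.02 = 1226.7 kPa.

q_ult ≈ 1230 kPa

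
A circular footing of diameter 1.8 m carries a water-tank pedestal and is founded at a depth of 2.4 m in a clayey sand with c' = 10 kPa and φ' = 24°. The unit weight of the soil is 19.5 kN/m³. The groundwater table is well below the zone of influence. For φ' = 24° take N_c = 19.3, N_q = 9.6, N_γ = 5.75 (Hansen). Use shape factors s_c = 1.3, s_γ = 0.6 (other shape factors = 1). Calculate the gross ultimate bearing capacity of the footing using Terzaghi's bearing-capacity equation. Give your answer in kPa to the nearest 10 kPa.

q = γ·D_f = 19.5 × 2.4 = 46.8 kPa.
c·N_c·s_c = 10 × 19.3 × 1.3 = 250.9 kPa
q·N_q = 46.8 × 9.6 = 449.28 kPa
0.5·γ·B·N_γ·s_γ = 0.5 × 19.5 × 1.8 × 5.75 × 0.6 = 60.547 kPa
q_ult = 250.9 + 449.28 + 60.547 = 760.73 kPa.

q_ult ≈ 760 kPa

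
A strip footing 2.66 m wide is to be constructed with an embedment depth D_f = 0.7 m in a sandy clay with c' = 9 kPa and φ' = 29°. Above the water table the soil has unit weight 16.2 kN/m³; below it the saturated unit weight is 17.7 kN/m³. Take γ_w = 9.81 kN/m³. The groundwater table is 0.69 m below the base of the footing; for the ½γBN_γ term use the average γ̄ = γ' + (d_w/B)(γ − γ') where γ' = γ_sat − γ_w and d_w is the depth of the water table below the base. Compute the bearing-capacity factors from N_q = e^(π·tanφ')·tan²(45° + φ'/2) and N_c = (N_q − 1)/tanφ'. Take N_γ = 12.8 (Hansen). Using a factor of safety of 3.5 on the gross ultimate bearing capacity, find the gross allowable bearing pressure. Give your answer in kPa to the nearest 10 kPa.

N_q = e^(π·tan29°)·tan²(59.5°) = 16.44; N_c = (N_q − 1)/tanφ' = 27.86.
q = γ·D_f = 16.2 × 0.7 = 11.34 kPa.
γ' = 7.89 kN/m³; averaging over the depth B below the base, γ̄ = γ' + (d_w/B)(γ − γ') = 10.046 kN/m³.
c·N_c = 9 × 27.86 = 250.74 kPa
q·N_q = 11.34 × 16.443 = 186.47 kPa
0.5·γ·B·N_γ = 0.5 × 10.046 × 2.66 × 12.8 = 171.02 kPa
q_ult = 250.74 + 186.47 + 171.02 = 608.23 kPa.
q_all = 608.23 / 3.5 = 173.78 kPa.

q_all ≈ 170 kPa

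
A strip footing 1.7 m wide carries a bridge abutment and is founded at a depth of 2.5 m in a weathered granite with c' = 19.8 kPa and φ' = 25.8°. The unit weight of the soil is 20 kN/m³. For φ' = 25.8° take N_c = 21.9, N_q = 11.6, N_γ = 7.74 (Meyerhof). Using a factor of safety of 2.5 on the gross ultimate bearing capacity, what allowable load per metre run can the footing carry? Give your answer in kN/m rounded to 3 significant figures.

≈ 779 kN/m

Effective surcharge at the founding depth q = γ·D_f = 20 × 2.5 = 50 kPa.
q_ult = c·N_c + q·N_q + 0.5·γ·B·N_γ
     = 19.8 × 21.9 + 50 × 11.6 + 0.5 × 20 × 1.7 × 7.74
     = 433.62 + 580 + 131.58 = 1145.2 kPa.
Gross allowable pressure q_all = 1145.2 / 2.5 = 458.08 kPa.
Allowable wall load = q_all × B = 458.08 × 1.7 = 778.74 kN per metre run.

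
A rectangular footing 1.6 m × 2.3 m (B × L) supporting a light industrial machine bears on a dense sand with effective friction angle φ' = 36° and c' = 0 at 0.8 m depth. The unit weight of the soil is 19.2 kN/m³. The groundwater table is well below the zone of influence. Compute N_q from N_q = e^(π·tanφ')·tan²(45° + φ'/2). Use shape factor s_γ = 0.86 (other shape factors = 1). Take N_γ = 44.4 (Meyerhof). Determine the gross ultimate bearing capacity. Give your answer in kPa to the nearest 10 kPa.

tan36° = 0.7265, so N_q = e^(π×0.7265)·tan²(63°) = 9.801 × 3.852 = 37.75.
q = γ·D_f = 19.2 × 0.8 = 15.36 kPa.
q·N_q = 15.36 × 37.752 = 579.88 kPa
0.5·γ·B·N_γ·s_γ = 0.5 × 19.2 × 1.6 × 44.4 × 0.86 = 586.51 kPa
q_ult = 579.88 + 586.51 = 1166.4 kPa.

q_ult ≈ 1170 kPa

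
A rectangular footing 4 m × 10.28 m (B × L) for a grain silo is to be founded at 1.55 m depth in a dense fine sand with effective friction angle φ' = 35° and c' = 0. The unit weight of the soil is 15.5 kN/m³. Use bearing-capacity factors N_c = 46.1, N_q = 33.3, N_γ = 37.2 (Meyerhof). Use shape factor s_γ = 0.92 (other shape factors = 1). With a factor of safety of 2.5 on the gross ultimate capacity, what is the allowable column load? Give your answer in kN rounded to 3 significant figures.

P_all ≈ 30600 kN

Effective surcharge at the founding depth q = γ·D_f = 15.5 × 1.55 = 24.025 kPa.
q_ult = q·N_q + 0.5·γ·B·N_γ·s_γ
     = 24.025 × 33.3 + 0.5 × 15.5 × 4 × 37.2 × 0.92
     = 800.03 + 1060.9 = 1861 kPa.
Gross allowable pressure q_all = 1861 / 2.5 = 744.39 kPa.
Footing area = 41.12 m², so allowable column load = 744.39 × 41.12 = 30609 kN.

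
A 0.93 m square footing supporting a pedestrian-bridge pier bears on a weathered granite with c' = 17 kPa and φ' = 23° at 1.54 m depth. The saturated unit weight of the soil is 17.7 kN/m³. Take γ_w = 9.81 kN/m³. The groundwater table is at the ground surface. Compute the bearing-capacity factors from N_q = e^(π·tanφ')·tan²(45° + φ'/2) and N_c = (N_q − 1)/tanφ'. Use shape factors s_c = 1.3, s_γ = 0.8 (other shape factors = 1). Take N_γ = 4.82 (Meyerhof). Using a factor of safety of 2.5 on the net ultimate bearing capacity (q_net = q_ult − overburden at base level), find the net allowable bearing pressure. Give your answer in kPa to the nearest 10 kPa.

q_all(net) ≈ 200 kPa

N_q = e^(π·tan23°)·tan²(56.5°) = 8.66; N_c = (N_q − 1)/tanφ' = 18.05.
Water table at ground surface, so effective unit weight γ' = 17.7 − 9.81 = 7.89 kN/m³ is used throughout; overburden q = 7.89 × 1.54 = 12.151 kPa; the same γ' applies in the ½γBN_γ term.
Cohesion term c·N_c·s_c = 17 × 18.049 × 1.3 = 398.87 kPa; surcharge term q·N_q = 12.151 × 8.6612 = 105.24 kPa; self-weight term 0.5·γ·B·N_γ·s_γ = 0.5 × 7.89 × 0.93 × 4.82 × 0.8 = 14.147 kPa.
q_ult = 398.87 + 105.24 + 14.147 = 518.26 kPa.
q_net = 518.26 − 12.151 = 506.11 kPa.
q_all(net) = 506.11 / 2.5 = 202.44 kPa.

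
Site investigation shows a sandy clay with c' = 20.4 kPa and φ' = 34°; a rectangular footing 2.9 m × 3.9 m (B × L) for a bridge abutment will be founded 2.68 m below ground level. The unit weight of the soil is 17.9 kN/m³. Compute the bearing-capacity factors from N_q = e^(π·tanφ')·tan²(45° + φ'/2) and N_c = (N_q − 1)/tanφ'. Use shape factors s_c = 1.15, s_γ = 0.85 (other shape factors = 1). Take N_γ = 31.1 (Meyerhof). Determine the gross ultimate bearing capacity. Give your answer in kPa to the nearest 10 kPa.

tan34° = 0.6745, so N_q = e^(π×0.6745)·tan²(62°) = 8.323 × 3.537 = 29.44.
N_c = (29.44 − 1)/tan34° = 42.16.
Overburden at base level: q = 17.9 × 2.68 = 47.972 kPa.
Cohesion term c·N_c·s_c = 20.4 × 42.164 × 1.15 = 989.16 kPa; surcharge term q·N_q = 47.972 × 29.44 = 1412.3 kPa; self-weight term 0.5·γ·B·N_γ·s_γ = 0.5 × 17.9 × 2.9 × 31.1 × 0.85 = 686.12 kPa.
q_ult = 989.16 + 1412.3 + 686.12 = 3087.6 kPa.

q_ult ≈ 3090 kPa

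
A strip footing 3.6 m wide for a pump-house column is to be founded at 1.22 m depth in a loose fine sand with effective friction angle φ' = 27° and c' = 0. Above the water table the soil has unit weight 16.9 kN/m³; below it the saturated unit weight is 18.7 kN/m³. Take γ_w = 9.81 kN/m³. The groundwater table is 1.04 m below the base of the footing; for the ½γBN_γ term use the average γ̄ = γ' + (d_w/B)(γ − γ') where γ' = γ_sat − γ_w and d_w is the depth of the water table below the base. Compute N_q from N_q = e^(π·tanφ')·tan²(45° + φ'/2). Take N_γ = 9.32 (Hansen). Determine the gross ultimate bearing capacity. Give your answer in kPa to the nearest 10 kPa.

tan27° = 0.5095, so N_q = e^(π×0.5095)·tan²(58.5°) = 4.957 × 2.663 = 13.2.
q = γ·D_f = 16.9 × 1.22 = 20.618 kPa.
γ' = 8.89 kN/m³; averaging over the depth B below the base, γ̄ = γ' + (d_w/B)(γ − γ') = 11.204 kN/m³.
q·N_q = 20.618 × 13.199 = 272.14 kPa
0.5·γ·B·N_γ = 0.5 × 11.204 × 3.6 × 9.32 = 187.96 kPa
q_ult = 272.14 + 187.96 = 460.1 kPa.

q_ult ≈ 460 kPa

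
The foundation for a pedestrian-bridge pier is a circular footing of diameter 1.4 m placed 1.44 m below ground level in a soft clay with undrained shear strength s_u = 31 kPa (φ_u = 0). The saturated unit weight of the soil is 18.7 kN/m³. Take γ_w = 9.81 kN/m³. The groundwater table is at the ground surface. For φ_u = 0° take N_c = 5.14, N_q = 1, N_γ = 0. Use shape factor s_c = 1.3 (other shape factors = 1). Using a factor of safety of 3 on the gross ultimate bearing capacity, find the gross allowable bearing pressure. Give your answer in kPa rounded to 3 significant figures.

q_all ≈ 73.3 kPa

Water table at ground surface, so effective unit weight γ' = 18.7 − 9.81 = 8.89 kN/m³ is used throughout; overburden q = 8.89 × 1.44 = 12.802 kPa.
Cohesion term c·N_c·s_c = 31 × 5.14 × 1.3 = 207.14 kPa; surcharge term q·N_q = 12.802 × 1 = 12.802 kPa.
q_ult = 207.14 + 12.802 = 219.94 kPa.
q_all = 219.94 / 3 = 73.315 kPa.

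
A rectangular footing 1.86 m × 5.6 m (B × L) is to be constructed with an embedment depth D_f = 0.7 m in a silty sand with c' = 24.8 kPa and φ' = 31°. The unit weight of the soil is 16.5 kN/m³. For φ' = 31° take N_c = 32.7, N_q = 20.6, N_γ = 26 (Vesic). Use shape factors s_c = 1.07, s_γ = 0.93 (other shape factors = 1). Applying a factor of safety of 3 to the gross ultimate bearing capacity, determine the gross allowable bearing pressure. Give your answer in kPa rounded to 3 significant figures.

q_all ≈ 492 kPa

Overburden at base level: q = 16.5 × 0.7 = 11.55 kPa.
Cohesion term c·N_c·s_c = 24.8 × 32.7 × 1.07 = 867.73 kPa; surcharge term q·N_q = 11.55 × 20.6 = 237.93 kPa; self-weight term 0.5·γ·B·N_γ·s_γ = 0.5 × 16.5 × 1.86 × 26 × 0.93 = 371.04 kPa.
q_ult = 867.73 + 237.93 + 371.04 = 1476.7 kPa.
q_all = q_ult / FS = 1476.7 / 3 = 492.23 kPa.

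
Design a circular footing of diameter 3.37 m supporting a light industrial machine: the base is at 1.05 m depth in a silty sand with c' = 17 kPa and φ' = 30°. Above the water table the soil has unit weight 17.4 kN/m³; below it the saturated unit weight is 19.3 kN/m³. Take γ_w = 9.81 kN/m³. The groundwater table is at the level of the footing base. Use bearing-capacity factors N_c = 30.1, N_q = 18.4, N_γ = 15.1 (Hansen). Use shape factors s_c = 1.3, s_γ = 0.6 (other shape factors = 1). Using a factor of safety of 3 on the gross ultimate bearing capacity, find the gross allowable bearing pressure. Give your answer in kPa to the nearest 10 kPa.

q_all ≈ 380 kPa

Effective surcharge at the founding depth q = γ·D_f = 17.4 × 1.05 = 18.27 kPa.
The water table coincides with the base, so in the self-weight term γ → γ' = 9.49 kN/m³.
q_ult = c·N_c·s_c + q·N_q + 0.5·γ·B·N_γ·s_γ
     = 17 × 30.1 × 1.3 + 18.27 × 18.4 + 0.5 × 9.49 × 3.37 × 15.1 × 0.6
     = 665.21 + 336.17 + 144.88 = 1146.3 kPa.
q_all = 1146.3 / 3 = 382.08 kPa.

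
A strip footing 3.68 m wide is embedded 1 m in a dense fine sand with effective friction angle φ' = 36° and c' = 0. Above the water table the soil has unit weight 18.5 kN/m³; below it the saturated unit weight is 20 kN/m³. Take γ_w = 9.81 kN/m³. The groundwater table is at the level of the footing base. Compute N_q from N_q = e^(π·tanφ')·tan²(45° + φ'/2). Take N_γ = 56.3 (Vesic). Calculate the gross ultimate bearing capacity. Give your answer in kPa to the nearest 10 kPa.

tan36° = 0.7265, so N_q = e^(π×0.7265)·tan²(63°) = 9.801 × 3.852 = 37.75.
q = γ·D_f = 18.5 × 1 = 18.5 kPa.
For the ½γBN_γ term take γ' = 20 − 9.81 = 10.19 kN/m³ (soil below base is submerged).
q·N_q = 18.5 × 37.752 = 698.42 kPa
0.5·γ·B·N_γ = 0.5 × 10.19 × 3.68 × 56.3 = 1055.6 kPa
q_ult = 698.42 + 1055.6 = 1754 kPa.

q_ult ≈ 1750 kPa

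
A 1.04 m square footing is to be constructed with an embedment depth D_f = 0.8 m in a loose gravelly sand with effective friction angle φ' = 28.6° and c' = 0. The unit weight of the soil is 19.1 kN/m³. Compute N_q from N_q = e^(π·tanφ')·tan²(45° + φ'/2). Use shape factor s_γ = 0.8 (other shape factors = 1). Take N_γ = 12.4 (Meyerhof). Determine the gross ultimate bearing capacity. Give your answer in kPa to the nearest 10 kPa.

tan28.6° = 0.5452, so N_q = e^(π×0.5452)·tan²(59.3°) = 5.545 × 2.837 = 15.73.
q = γ·D_f = 19.1 × 0.8 = 15.28 kPa.
q·N_q = 15.28 × 15.728 = 240.32 kPa
0.5·γ·B·N_γ·s_γ = 0.5 × 19.1 × 1.04 × 12.4 × 0.8 = 98.525 kPa
q_ult = 240.32 + 98.525 = 338.84 kPa.

q_ult ≈ 340 kPa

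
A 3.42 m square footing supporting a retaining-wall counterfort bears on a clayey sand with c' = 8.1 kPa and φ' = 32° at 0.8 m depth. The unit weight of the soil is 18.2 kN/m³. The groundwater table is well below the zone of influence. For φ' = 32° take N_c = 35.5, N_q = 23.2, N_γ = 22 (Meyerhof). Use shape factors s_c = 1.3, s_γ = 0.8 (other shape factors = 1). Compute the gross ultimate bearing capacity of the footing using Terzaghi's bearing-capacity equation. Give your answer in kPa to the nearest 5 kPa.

Overburden at base level: q = 18.2 × 0.8 = 14.56 kPa.
Cohesion term c·N_c·s_c = 8.1 × 35.5 × 1.3 = 373.82 kPa; surcharge term q·N_q = 14.56 × 23.2 = 337.79 kPa; self-weight term 0.5·γ·B·N_γ·s_γ = 0.5 × 18.2 × 3.42 × 22 × 0.8 = 547.75 kPa.
q_ult = 373.82 + 337.79 + 547.75 = 1259.4 kPa.

q_ult ≈ 1260 kPa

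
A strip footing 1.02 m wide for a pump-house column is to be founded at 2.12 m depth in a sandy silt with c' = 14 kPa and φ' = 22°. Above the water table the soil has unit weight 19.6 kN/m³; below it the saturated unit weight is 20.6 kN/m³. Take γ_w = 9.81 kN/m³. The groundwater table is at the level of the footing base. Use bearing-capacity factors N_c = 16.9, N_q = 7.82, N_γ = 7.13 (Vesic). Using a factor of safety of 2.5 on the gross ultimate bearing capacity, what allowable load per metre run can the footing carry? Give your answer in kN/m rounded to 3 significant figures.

q = γ·D_f = 19.6 × 2.12 = 41.552 kPa.
For the ½γBN_γ term take γ' = 20.6 − 9.81 = 10.79 kN/m³ (soil below base is submerged).
c·N_c = 14 × 16.9 = 236.6 kPa
q·N_q = 41.552 × 7.82 = 324.94 kPa
0.5·γ·B·N_γ = 0.5 × 10.79 × 1.02 × 7.13 = 39.236 kPa
q_ult = 236.6 + 324.94 + 39.236 = 600.77 kPa.
Gross allowable pressure q_all = 600.77 / 2.5 = 240.31 kPa.
Allowable wall load = q_all × B = 240.31 × 1.02 = 245.12 kN per metre run.

≈ 245 kN/m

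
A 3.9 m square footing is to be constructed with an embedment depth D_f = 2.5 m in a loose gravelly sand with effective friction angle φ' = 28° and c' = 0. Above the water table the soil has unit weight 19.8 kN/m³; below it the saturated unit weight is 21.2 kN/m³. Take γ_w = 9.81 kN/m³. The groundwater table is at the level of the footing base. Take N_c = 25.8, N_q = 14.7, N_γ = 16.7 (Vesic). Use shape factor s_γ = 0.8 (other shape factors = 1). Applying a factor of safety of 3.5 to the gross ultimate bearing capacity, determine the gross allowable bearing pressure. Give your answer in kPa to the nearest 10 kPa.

Effective surcharge at the founding depth q = γ·D_f = 19.8 × 2.5 = 49.5 kPa.
The water table coincides with the base, so in the self-weight term γ → γ' = 11.39 kN/m³.
q_ult = q·N_q + 0.5·γ·B·N_γ·s_γ
     = 49.5 × 14.7 + 0.5 × 11.39 × 3.9 × 16.7 × 0.8
     = 727.65 + 296.73 = 1024.4 kPa.
q_all = q_ult / FS = 1024.4 / 3.5 = 292.68 kPa.

q_all ≈ 290 kPa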